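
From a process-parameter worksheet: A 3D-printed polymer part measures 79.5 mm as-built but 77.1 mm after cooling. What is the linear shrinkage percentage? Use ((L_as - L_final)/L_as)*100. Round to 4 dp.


Shrinkage = ((79.5-77.1)/79.5)*100 = 3.0189 %


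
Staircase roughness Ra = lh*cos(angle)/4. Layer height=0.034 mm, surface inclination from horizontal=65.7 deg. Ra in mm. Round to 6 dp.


Ra = 0.034 * cos(65.7) / 4 = 0.003498 mm


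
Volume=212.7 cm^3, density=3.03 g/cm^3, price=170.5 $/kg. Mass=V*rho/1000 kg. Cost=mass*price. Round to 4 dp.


Mass = 212.7*3.03/1000 = 0.644481 kg
Cost = 0.644481 * 170.5 = 109.884 $


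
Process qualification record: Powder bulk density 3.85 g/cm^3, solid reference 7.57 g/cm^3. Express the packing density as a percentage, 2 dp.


Packing = (3.85/7.57)*100 = 50.86 %


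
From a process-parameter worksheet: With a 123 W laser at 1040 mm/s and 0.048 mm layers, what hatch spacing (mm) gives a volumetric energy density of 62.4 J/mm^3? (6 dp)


h = 123 / (62.4*1040*0.048) = 0.039486 mm


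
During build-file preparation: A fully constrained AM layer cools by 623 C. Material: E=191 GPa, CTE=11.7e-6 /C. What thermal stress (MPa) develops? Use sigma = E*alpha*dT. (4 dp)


sigma = 191*1000 * 11.7e-6 * 623 = 1392.2181 MPa


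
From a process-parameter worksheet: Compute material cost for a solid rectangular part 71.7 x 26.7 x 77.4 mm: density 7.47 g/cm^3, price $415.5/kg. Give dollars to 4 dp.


V = 71.7 * 26.7 * 77.4 = 148173.786 mm^3 = 148.173786 cm^3
Mass = 148.173786 * 7.47 / 1000 = 1.10685818 kg
Cost = 1.10685818 * 415.5 = 459.8996 $


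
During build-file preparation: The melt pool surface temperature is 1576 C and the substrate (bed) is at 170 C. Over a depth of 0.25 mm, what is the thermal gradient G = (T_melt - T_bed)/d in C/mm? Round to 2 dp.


G = (1576-170)/0.25 = 5624.0 C/mm


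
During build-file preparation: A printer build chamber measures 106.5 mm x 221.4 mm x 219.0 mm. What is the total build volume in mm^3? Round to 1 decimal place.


V = 106.5 * 221.4 * 219.0 = 5163822.9 mm^3


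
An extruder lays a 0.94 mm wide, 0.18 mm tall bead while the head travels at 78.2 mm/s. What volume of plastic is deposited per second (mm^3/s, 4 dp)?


Rate = 0.94 * 0.18 * 78.2 = 13.2314 mm^3/s


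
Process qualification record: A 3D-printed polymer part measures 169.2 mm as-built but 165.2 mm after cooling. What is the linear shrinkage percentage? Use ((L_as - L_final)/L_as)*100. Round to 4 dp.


Shrinkage = ((169.2-165.2)/169.2)*100 = 2.3641 %


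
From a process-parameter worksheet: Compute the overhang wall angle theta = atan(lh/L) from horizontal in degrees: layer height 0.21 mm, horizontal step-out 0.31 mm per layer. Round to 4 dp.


angle = atan(0.21/0.31) = 34.1145 degrees


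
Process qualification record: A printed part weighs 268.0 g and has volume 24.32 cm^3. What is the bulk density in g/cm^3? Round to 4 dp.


rho = 268.0 / 24.32 = 11.0197 g/cm^3


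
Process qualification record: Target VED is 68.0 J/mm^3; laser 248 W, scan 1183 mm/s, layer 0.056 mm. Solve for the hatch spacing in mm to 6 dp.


h = 248 / (68.0*1183*0.056) = 0.055052 mm


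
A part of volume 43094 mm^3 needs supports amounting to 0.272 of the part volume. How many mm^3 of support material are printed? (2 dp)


V_support = 43094 * 0.272 = 11721.57 mm^3


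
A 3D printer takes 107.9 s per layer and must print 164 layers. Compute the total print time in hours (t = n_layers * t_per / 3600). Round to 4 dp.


t = 164 * 107.9 / 3600 = 4.9154 hrs


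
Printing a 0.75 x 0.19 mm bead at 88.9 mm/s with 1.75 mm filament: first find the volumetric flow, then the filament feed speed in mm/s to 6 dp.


Q = 0.75 * 0.19 * 88.9 = 12.66825 mm^3/s
A_fil = pi*(1.75/2)^2 = 2.40528188 mm^2
v_feed = 12.66825 / 2.40528188 = 5.266846 mm/s


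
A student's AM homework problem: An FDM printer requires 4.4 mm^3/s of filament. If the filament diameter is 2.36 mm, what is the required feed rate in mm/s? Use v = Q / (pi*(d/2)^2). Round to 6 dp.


A = pi*(2.36/2)^2 = 4.374354
v = 4.4 / 4.374354 = 1.005863 mm/s


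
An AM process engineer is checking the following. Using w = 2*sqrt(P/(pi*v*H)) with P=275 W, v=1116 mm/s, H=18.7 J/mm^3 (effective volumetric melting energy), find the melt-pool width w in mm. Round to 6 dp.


w = 2*sqrt(275/(pi*1116*18.7)) = 0.129529 mm


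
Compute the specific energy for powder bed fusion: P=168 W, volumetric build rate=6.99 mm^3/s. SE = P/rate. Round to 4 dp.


SE = 168 / 6.99 = 24.0343 J/mm^3


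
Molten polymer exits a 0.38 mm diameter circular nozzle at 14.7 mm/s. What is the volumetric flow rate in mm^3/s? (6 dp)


A = pi*(0.38/2)^2 = 0.11341149 mm^2
Q = 0.11341149 * 14.7 = 1.667149 mm^3/s


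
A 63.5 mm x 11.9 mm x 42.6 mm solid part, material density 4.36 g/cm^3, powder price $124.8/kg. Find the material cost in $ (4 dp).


V = 63.5 * 11.9 * 42.6 = 32190.69 mm^3 = 32.19069 cm^3
Mass = 32.19069 * 4.36 / 1000 = 0.14035141 kg
Cost = 0.14035141 * 124.8 = 17.5159 $


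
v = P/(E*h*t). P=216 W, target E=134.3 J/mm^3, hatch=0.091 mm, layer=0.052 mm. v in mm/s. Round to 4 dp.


v = 216 / (134.3*0.091*0.052) = 339.8858 mm/s


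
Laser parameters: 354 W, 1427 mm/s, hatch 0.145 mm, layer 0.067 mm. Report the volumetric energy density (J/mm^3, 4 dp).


E = 354 / (1427*0.145*0.067) = 25.535 J/mm^3


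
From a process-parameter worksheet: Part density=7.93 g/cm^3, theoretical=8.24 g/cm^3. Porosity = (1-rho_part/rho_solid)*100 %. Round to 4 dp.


Porosity = (1-7.93/8.24)*100 = 3.7621 %


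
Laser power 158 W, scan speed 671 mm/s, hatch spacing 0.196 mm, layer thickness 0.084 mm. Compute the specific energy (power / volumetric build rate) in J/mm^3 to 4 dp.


Build rate = 671 * 0.196 * 0.084 = 11.047344 mm^3/s
SE = 158 / 11.047344 = 14.3021 J/mm^3


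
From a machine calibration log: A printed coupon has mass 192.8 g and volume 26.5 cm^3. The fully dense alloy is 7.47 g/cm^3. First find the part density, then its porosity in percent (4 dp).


rho_part = 192.8 / 26.5 = 7.2754717 g/cm^3
Porosity = (1 - 7.2754717/7.47)*100 = 2.6041 %


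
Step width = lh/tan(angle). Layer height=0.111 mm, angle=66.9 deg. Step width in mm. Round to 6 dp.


step = 0.111 / tan(66.9) = 0.047346 mm


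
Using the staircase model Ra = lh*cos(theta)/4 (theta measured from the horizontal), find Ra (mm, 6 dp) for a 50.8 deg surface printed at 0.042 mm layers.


Ra = 0.042 * cos(50.8) / 4 = 0.006636 mm


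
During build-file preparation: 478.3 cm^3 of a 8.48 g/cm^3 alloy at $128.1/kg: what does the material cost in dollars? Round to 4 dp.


Mass = 478.3*8.48/1000 = 4.055984 kg
Cost = 4.055984 * 128.1 = 519.5716 $


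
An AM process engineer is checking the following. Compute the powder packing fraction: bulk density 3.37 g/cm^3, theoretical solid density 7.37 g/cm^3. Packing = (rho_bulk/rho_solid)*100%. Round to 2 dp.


Packing = (3.37/7.37)*100 = 45.73 %


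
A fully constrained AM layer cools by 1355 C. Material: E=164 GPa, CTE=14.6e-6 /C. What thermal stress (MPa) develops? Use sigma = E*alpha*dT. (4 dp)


sigma = 164*1000 * 14.6e-6 * 1355 = 3244.412 MPa


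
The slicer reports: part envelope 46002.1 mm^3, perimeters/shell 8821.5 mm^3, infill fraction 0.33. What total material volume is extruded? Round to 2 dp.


V_infill = (46002.1 - 8821.5) * 0.33 = 12269.6
V_total = 8821.5 + 12269.6 = 21091.1 mm^3


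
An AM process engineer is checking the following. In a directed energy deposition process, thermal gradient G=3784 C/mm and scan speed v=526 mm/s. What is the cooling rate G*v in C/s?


CR = 3784 * 526 = 1990384 C/s


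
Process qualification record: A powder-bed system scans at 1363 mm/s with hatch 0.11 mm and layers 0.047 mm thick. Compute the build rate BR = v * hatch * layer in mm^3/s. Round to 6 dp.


Rate = 1363 * 0.11 * 0.047 = 7.04671 mm^3/s


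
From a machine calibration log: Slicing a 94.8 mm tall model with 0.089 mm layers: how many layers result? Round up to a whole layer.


Layers = ceil(94.8/0.089) = 1066


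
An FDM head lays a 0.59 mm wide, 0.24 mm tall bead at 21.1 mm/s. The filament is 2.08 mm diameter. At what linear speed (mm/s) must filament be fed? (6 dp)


Q = 0.59 * 0.24 * 21.1 = 2.98776 mm^3/s
A_fil = pi*(2.08/2)^2 = 3.39794661 mm^2
v_feed = 2.98776 / 3.39794661 = 0.879284 mm/s


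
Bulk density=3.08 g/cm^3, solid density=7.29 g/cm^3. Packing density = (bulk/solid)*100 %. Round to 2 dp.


Packing = (3.08/7.29)*100 = 42.25 %


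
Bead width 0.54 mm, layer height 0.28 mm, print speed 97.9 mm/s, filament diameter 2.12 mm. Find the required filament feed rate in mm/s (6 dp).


Q = 0.54 * 0.28 * 97.9 = 14.80248 mm^3/s
A_fil = pi*(2.12/2)^2 = 3.52989351 mm^2
v_feed = 14.80248 / 3.52989351 = 4.193464 mm/s


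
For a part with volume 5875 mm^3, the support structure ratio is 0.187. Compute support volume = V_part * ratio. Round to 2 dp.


V_support = 5875 * 0.187 = 1098.63 mm^3


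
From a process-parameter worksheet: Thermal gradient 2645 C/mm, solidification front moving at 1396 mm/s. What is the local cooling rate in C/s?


CR = 2645 * 1396 = 3692420 C/s


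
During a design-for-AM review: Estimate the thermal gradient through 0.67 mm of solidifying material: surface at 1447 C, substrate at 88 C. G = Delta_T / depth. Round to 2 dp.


G = (1447-88)/0.67 = 2028.36 C/mm


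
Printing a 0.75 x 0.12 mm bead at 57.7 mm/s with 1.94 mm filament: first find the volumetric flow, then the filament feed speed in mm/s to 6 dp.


Q = 0.75 * 0.12 * 57.7 = 5.193 mm^3/s
A_fil = pi*(1.94/2)^2 = 2.95592453 mm^2
v_feed = 5.193 / 2.95592453 = 1.756811 mm/s


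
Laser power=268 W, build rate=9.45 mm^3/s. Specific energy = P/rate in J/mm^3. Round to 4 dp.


SE = 268 / 9.45 = 28.3598 J/mm^3


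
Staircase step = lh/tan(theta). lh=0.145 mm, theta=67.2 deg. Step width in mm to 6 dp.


step = 0.145 / tan(67.2) = 0.060952 mm


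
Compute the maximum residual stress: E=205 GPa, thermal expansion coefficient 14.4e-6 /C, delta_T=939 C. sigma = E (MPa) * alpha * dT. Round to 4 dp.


sigma = 205*1000 * 14.4e-6 * 939 = 2771.928 MPa


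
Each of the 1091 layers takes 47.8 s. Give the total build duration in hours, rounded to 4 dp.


t = 1091 * 47.8 / 3600 = 14.4861 hrs


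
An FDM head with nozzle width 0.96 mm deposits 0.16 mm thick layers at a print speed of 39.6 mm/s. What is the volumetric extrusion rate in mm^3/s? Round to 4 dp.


Rate = 0.96 * 0.16 * 39.6 = 6.0826 mm^3/s


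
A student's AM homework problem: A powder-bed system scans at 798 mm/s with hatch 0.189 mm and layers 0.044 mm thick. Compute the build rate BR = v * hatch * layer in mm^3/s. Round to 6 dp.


Rate = 798 * 0.189 * 0.044 = 6.636168 mm^3/s


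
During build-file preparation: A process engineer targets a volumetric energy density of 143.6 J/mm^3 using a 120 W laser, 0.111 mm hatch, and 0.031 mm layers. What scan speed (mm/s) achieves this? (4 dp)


v = 120 / (143.6*0.111*0.031) = 242.8523 mm/s


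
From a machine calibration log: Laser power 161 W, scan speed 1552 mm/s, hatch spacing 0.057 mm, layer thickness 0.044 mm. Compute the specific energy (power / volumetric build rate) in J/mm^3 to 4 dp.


Build rate = 1552 * 0.057 * 0.044 = 3.892416 mm^3/s
SE = 161 / 3.892416 = 41.3625 J/mm^3


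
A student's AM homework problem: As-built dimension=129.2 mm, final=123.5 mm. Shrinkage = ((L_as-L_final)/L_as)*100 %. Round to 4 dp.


Shrinkage = ((129.2-123.5)/129.2)*100 = 4.4118 %


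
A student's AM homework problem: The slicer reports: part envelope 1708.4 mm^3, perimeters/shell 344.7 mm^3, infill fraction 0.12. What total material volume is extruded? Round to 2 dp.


V_infill = (1708.4 - 344.7) * 0.12 = 163.64
V_total = 344.7 + 163.64 = 508.34 mm^3


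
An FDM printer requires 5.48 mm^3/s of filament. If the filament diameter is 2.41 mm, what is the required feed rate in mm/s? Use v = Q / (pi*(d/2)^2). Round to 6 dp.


A = pi*(2.41/2)^2 = 4.561671
v = 5.48 / 4.561671 = 1.201314 mm/s


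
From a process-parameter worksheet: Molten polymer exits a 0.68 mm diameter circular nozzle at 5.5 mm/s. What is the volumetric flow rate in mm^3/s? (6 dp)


A = pi*(0.68/2)^2 = 0.36316811 mm^2
Q = 0.36316811 * 5.5 = 1.997425 mm^3/s


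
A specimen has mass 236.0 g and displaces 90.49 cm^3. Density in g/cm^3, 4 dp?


rho = 236.0 / 90.49 = 2.608 g/cm^3


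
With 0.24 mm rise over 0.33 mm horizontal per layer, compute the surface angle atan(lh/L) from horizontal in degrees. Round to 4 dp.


angle = atan(0.24/0.33) = 36.0274 degrees


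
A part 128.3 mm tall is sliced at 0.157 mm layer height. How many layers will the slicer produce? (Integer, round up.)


Layers = ceil(128.3/0.157) = 818


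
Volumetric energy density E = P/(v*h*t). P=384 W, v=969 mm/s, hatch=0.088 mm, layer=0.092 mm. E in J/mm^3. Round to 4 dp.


E = 384 / (969*0.088*0.092) = 48.9482 J/mm^3


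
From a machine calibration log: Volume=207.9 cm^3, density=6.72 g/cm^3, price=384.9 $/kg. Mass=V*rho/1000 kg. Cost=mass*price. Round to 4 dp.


Mass = 207.9*6.72/1000 = 1.397088 kg
Cost = 1.397088 * 384.9 = 537.7392 $


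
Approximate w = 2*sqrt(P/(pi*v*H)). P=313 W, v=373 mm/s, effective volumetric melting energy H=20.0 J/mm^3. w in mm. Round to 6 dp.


w = 2*sqrt(313/(pi*373*20.0)) = 0.231131 mm


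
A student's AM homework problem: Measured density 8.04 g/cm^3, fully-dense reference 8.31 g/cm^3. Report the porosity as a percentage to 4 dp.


Porosity = (1-8.04/8.31)*100 = 3.2491 %


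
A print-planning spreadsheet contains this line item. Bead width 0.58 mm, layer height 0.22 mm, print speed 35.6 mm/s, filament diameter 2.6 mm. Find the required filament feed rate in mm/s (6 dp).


Q = 0.58 * 0.22 * 35.6 = 4.54256 mm^3/s
A_fil = pi*(2.6/2)^2 = 5.30929158 mm^2
v_feed = 4.54256 / 5.30929158 = 0.855587 mm/s


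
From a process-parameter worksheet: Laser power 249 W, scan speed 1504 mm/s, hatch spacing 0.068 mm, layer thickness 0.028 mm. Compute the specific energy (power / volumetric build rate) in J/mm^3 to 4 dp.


Build rate = 1504 * 0.068 * 0.028 = 2.863616 mm^3/s
SE = 249 / 2.863616 = 86.953 J/mm^3


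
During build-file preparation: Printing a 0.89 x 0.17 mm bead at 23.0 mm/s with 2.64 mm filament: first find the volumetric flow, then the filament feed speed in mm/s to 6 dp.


Q = 0.89 * 0.17 * 23.0 = 3.4799 mm^3/s
A_fil = pi*(2.64/2)^2 = 5.47391104 mm^2
v_feed = 3.4799 / 5.47391104 = 0.635725 mm/s


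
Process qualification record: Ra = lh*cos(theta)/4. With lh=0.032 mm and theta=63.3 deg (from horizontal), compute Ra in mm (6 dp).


Ra = 0.032 * cos(63.3) / 4 = 0.003595 mm


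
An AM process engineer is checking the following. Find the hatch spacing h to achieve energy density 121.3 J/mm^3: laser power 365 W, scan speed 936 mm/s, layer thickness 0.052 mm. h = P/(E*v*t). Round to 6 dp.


h = 365 / (121.3*936*0.052) = 0.061823 mm


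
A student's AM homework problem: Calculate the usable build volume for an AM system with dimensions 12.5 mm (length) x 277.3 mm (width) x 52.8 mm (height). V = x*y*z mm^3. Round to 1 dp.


V = 12.5 * 277.3 * 52.8 = 183018.0 mm^3


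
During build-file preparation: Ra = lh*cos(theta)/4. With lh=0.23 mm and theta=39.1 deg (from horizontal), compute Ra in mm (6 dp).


Ra = 0.23 * cos(39.1) / 4 = 0.044623 mm


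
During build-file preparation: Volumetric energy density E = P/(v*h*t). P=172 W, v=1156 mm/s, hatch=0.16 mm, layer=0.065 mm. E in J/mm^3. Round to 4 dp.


E = 172 / (1156*0.16*0.065) = 14.3066 J/mm^3


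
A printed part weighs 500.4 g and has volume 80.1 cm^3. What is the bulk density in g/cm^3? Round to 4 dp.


rho = 500.4 / 80.1 = 6.2472 g/cm^3


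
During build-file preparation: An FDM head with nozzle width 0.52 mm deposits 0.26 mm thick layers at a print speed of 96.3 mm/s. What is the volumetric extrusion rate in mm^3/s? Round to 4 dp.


Rate = 0.52 * 0.26 * 96.3 = 13.0198 mm^3/s


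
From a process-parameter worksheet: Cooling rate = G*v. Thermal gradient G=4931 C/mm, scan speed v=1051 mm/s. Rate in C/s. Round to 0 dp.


CR = 4931 * 1051 = 5182481 C/s


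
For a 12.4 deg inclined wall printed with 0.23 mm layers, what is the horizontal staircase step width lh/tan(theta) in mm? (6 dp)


step = 0.23 / tan(12.4) = 1.0461 mm


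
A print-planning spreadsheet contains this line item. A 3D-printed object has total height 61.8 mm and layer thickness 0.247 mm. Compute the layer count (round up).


Layers = ceil(61.8/0.247) = 251


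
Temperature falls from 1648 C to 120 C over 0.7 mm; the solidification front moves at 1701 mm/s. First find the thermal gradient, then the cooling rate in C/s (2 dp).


G = (1648-120)/0.7 = 2182.85714286 C/mm
CR = 2182.85714286 * 1701 = 3713040.0 C/s


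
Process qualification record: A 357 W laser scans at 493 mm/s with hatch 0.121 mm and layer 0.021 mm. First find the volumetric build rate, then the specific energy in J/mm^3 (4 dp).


Build rate = 493 * 0.121 * 0.021 = 1.252713 mm^3/s
SE = 357 / 1.252713 = 284.9815 J/mm^3


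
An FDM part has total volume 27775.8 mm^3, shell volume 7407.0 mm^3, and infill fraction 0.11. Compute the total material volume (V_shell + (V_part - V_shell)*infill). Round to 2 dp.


V_infill = (27775.8 - 7407.0) * 0.11 = 2240.57
V_total = 7407.0 + 2240.57 = 9647.57 mm^3


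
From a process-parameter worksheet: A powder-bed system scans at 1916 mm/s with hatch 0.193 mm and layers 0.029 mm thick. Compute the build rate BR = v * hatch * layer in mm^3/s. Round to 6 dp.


Rate = 1916 * 0.193 * 0.029 = 10.723852 mm^3/s


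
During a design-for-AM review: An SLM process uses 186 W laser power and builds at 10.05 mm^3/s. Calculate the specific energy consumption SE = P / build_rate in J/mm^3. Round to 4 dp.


SE = 186 / 10.05 = 18.5075 J/mm^3


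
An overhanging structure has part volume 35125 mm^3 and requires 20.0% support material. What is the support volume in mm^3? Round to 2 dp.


V_support = 35125 * 0.2 = 7025.0 mm^3


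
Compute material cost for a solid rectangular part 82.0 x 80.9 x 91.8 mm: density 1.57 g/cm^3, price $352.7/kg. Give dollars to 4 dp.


V = 82.0 * 80.9 * 91.8 = 608982.84 mm^3 = 608.98284 cm^3
Mass = 608.98284 * 1.57 / 1000 = 0.95610306 kg
Cost = 0.95610306 * 352.7 = 337.2175 $


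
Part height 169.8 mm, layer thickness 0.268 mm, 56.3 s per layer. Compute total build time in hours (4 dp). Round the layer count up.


Layers = ceil(169.8/0.268) = 634
t = 634 * 56.3 / 3600 = 9.9151 hrs


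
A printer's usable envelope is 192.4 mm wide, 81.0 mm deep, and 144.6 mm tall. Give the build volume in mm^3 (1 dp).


V = 192.4 * 81.0 * 144.6 = 2253504.2 mm^3


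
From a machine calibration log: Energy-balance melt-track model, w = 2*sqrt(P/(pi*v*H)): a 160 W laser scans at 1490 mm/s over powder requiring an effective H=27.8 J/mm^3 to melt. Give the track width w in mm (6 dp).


w = 2*sqrt(160/(pi*1490*27.8)) = 0.070129 mm


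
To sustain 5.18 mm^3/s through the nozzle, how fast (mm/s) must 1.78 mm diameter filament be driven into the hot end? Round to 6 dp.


A = pi*(1.78/2)^2 = 2.488456
v = 5.18 / 2.488456 = 2.081612 mm/s


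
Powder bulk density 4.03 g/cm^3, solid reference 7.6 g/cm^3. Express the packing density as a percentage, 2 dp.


Packing = (4.03/7.6)*100 = 53.03 %


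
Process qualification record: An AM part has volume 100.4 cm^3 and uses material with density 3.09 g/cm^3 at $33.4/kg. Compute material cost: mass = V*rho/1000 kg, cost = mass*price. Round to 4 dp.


Mass = 100.4*3.09/1000 = 0.310236 kg
Cost = 0.310236 * 33.4 = 10.3619 $


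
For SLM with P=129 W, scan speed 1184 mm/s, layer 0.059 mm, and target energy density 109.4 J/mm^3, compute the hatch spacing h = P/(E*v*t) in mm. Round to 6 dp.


h = 129 / (109.4*1184*0.059) = 0.01688 mm


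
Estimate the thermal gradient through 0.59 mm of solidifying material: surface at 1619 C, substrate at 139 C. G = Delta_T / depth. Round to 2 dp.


G = (1619-139)/0.59 = 2508.47 C/mm


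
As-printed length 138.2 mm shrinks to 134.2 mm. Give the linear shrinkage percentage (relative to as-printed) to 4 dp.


Shrinkage = ((138.2-134.2)/138.2)*100 = 2.8944 %


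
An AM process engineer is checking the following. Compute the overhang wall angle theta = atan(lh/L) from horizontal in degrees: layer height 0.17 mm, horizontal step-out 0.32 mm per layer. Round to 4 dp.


angle = atan(0.17/0.32) = 27.9795 degrees


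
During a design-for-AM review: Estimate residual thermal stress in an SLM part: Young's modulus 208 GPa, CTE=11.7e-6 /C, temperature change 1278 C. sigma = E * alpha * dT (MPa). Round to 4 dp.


sigma = 208*1000 * 11.7e-6 * 1278 = 3110.1408 MPa


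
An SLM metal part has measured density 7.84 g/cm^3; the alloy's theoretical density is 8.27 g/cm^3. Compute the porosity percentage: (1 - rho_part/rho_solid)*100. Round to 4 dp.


Porosity = (1-7.84/8.27)*100 = 5.1995 %


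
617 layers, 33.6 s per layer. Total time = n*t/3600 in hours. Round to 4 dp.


t = 617 * 33.6 / 3600 = 5.7587 hrs


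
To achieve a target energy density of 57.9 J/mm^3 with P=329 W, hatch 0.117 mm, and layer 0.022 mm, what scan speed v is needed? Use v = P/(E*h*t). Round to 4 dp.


v = 329 / (57.9*0.117*0.022) = 2207.5411 mm/s


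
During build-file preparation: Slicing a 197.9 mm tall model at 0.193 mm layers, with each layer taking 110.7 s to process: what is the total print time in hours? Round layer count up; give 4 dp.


Layers = ceil(197.9/0.193) = 1026
t = 1026 * 110.7 / 3600 = 31.5495 hrs


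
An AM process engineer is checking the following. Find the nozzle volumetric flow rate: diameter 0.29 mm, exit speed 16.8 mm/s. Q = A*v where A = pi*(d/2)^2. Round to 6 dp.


A = pi*(0.29/2)^2 = 0.06605199 mm^2
Q = 0.06605199 * 16.8 = 1.109673 mm^3/s


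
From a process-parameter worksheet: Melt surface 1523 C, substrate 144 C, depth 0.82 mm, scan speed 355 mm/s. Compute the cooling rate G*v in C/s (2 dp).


G = (1523-144)/0.82 = 1681.70731707 C/mm
CR = 1681.70731707 * 355 = 597006.1 C/s


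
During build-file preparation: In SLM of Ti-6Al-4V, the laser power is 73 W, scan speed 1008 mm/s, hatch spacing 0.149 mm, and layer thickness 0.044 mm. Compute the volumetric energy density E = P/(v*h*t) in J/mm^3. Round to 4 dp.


E = 73 / (1008*0.149*0.044) = 11.0465 J/mm^3


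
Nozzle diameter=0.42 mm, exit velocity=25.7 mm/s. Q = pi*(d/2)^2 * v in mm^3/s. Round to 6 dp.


A = pi*(0.42/2)^2 = 0.13854424 mm^2
Q = 0.13854424 * 25.7 = 3.560587 mm^3/s


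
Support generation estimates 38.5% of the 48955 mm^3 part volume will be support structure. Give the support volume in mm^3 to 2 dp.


V_support = 48955 * 0.385 = 18847.68 mm^3


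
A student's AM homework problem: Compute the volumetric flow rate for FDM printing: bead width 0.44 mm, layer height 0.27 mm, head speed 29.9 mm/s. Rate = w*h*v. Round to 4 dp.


Rate = 0.44 * 0.27 * 29.9 = 3.5521 mm^3/s


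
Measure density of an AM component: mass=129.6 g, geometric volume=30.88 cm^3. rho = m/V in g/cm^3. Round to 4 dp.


rho = 129.6 / 30.88 = 4.1969 g/cm^3


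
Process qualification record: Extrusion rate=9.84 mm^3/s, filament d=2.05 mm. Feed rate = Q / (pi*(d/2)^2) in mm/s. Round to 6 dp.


A = pi*(2.05/2)^2 = 3.300636
v = 9.84 / 3.300636 = 2.981244 mm/s


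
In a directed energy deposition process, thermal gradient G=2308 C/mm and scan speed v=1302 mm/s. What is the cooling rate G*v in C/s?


CR = 2308 * 1302 = 3005016 C/s


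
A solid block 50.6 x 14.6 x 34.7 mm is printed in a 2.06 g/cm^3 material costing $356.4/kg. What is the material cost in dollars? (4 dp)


V = 50.6 * 14.6 * 34.7 = 25634.972 mm^3 = 25.634972 cm^3
Mass = 25.634972 * 2.06 / 1000 = 0.05280804 kg
Cost = 0.05280804 * 356.4 = 18.8208 $


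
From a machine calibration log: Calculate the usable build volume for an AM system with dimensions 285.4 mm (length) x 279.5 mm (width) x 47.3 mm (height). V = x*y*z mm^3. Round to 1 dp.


V = 285.4 * 279.5 * 47.3 = 3773087.9 mm^3


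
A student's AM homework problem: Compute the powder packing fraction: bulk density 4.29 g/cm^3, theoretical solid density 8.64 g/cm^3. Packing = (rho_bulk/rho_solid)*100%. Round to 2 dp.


Packing = (4.29/8.64)*100 = 49.65 %


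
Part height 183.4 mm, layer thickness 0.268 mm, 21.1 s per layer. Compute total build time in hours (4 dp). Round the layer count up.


Layers = ceil(183.4/0.268) = 685
t = 685 * 21.1 / 3600 = 4.0149 hrs


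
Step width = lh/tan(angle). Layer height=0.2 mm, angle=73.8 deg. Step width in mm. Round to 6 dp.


step = 0.2 / tan(73.8) = 0.058105 mm


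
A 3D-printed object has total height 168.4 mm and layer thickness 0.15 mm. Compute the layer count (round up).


Layers = ceil(168.4/0.15) = 1123


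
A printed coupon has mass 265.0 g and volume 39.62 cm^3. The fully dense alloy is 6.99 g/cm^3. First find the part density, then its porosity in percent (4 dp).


rho_part = 265.0 / 39.62 = 6.68854114 g/cm^3
Porosity = (1 - 6.68854114/6.99)*100 = 4.3127 %


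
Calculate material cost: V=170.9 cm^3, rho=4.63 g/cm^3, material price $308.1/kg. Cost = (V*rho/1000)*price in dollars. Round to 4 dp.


Mass = 170.9*4.63/1000 = 0.791267 kg
Cost = 0.791267 * 308.1 = 243.7894 $


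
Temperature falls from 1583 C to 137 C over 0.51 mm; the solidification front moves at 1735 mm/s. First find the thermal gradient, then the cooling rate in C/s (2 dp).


G = (1583-137)/0.51 = 2835.29411765 C/mm
CR = 2835.29411765 * 1735 = 4919235.29 C/s


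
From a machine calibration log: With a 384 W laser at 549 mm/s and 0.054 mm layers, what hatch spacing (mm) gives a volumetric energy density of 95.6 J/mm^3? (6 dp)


h = 384 / (95.6*549*0.054) = 0.13549 mm


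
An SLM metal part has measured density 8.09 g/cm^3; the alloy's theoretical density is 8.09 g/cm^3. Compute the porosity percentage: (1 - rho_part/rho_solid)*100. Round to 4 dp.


Porosity = (1-8.09/8.09)*100 = 0.0 %


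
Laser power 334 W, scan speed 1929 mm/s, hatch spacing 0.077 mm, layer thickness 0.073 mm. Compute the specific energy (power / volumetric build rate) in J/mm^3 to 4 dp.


Build rate = 1929 * 0.077 * 0.073 = 10.842909 mm^3/s
SE = 334 / 10.842909 = 30.8035 J/mm^3


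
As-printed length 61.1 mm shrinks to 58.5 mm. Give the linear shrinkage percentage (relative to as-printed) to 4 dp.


Shrinkage = ((61.1-58.5)/61.1)*100 = 4.2553 %


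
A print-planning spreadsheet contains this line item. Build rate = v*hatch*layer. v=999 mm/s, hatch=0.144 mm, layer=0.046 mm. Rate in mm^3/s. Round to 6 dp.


Rate = 999 * 0.144 * 0.046 = 6.617376 mm^3/s


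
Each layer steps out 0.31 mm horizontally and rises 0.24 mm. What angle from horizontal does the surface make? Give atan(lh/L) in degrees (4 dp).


angle = atan(0.24/0.31) = 37.7468 degrees


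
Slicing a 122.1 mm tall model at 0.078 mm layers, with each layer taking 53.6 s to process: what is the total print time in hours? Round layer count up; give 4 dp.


Layers = ceil(122.1/0.078) = 1566
t = 1566 * 53.6 / 3600 = 23.316 hrs


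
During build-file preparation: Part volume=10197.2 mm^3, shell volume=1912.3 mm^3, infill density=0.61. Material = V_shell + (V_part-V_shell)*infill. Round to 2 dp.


V_infill = (10197.2 - 1912.3) * 0.61 = 5053.79
V_total = 1912.3 + 5053.79 = 6966.09 mm^3


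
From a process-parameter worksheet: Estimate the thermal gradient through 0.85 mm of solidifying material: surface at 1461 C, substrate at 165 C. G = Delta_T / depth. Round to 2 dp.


G = (1461-165)/0.85 = 1524.71 C/mm


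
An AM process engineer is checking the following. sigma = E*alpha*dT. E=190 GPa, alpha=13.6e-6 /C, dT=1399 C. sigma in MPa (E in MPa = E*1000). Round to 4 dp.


sigma = 190*1000 * 13.6e-6 * 1399 = 3615.016 MPa


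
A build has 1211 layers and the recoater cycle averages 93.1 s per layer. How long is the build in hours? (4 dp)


t = 1211 * 93.1 / 3600 = 31.3178 hrs


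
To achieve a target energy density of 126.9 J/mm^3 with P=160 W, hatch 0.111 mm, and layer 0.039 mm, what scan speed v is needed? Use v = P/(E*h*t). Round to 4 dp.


v = 160 / (126.9*0.111*0.039) = 291.2532 mm/s


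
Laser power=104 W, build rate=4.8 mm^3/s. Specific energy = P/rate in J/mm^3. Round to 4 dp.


SE = 104 / 4.8 = 21.6667 J/mm^3


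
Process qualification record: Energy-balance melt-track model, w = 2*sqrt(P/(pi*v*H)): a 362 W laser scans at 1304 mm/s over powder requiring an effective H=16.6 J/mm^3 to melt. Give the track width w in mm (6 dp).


w = 2*sqrt(362/(pi*1304*16.6)) = 0.145921 mm


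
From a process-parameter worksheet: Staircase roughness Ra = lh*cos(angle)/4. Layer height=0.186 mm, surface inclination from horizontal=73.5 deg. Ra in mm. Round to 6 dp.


Ra = 0.186 * cos(73.5) / 4 = 0.013207 mm


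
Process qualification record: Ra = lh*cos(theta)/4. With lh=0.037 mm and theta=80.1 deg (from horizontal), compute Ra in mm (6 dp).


Ra = 0.037 * cos(80.1) / 4 = 0.00159 mm


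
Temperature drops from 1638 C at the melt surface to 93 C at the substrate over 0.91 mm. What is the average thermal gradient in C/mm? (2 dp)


G = (1638-93)/0.91 = 1697.8 C/mm


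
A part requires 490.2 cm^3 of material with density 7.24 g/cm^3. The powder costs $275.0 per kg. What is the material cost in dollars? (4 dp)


Mass = 490.2*7.24/1000 = 3.549048 kg
Cost = 3.549048 * 275.0 = 975.9882 $


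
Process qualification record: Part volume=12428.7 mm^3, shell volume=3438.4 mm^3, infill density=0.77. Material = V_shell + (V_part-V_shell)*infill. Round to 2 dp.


V_infill = (12428.7 - 3438.4) * 0.77 = 6922.53
V_total = 3438.4 + 6922.53 = 10360.93 mm^3


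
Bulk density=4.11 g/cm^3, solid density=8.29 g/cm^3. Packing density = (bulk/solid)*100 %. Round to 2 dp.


Packing = (4.11/8.29)*100 = 49.58 %


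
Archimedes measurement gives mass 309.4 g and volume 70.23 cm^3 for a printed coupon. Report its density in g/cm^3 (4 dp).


rho = 309.4 / 70.23 = 4.4055 g/cm^3


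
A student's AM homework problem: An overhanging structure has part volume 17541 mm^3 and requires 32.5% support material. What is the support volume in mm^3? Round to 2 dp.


V_support = 17541 * 0.325 = 5700.83 mm^3


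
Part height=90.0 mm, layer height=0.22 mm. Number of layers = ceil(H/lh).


Layers = ceil(90.0/0.22) = 410


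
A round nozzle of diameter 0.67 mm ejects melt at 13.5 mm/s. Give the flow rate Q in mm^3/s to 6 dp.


A = pi*(0.67/2)^2 = 0.35256524 mm^2
Q = 0.35256524 * 13.5 = 4.759631 mm^3/s


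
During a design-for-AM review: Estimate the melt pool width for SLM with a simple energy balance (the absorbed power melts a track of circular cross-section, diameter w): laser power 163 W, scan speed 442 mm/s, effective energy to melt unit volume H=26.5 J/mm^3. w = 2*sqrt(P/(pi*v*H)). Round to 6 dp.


w = 2*sqrt(163/(pi*442*26.5)) = 0.133111 mm


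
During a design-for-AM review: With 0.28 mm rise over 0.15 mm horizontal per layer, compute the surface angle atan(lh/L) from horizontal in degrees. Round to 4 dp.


angle = atan(0.28/0.15) = 61.8214 degrees


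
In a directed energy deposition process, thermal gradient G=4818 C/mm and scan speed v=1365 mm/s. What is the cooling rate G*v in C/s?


CR = 4818 * 1365 = 6576570 C/s


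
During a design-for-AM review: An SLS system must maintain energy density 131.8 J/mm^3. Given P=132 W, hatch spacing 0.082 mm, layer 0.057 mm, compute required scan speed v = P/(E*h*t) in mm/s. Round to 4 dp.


v = 132 / (131.8*0.082*0.057) = 214.2742 mm/s


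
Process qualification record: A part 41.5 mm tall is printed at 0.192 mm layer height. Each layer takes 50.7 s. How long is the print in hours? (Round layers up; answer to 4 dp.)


Layers = ceil(41.5/0.192) = 217
t = 217 * 50.7 / 3600 = 3.0561 hrs


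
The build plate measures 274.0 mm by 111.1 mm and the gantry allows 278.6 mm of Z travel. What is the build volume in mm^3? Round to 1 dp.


V = 274.0 * 111.1 * 278.6 = 8480974.0 mm^3


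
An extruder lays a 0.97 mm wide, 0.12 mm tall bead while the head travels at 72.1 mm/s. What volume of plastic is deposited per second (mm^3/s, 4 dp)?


Rate = 0.97 * 0.12 * 72.1 = 8.3924 mm^3/s


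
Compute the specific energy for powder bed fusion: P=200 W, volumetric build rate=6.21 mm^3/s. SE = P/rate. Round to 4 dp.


SE = 200 / 6.21 = 32.2061 J/mm^3


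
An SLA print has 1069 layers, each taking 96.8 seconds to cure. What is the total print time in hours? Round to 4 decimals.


t = 1069 * 96.8 / 3600 = 28.7442 hrs


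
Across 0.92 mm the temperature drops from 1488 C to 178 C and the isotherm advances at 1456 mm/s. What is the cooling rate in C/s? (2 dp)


G = (1488-178)/0.92 = 1423.91304348 C/mm
CR = 1423.91304348 * 1456 = 2073217.39 C/s


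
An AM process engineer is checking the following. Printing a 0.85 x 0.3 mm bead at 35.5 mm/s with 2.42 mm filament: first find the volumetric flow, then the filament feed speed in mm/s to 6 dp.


Q = 0.85 * 0.3 * 35.5 = 9.0525 mm^3/s
A_fil = pi*(2.42/2)^2 = 4.5996058 mm^2
v_feed = 9.0525 / 4.5996058 = 1.968103 mm/s


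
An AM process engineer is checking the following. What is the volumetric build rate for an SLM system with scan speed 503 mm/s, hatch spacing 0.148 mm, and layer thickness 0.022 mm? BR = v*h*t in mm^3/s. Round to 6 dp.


Rate = 503 * 0.148 * 0.022 = 1.637768 mm^3/s


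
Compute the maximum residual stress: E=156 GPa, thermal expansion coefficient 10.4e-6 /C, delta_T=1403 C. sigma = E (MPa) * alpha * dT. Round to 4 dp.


sigma = 156*1000 * 10.4e-6 * 1403 = 2276.2272 MPa


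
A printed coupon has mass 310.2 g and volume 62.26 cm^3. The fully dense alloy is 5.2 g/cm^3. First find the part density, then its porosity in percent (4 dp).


rho_part = 310.2 / 62.26 = 4.98233216 g/cm^3
Porosity = (1 - 4.98233216/5.2)*100 = 4.1859 %


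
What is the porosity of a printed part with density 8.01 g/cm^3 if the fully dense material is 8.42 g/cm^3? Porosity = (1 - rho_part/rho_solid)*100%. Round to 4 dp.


Porosity = (1-8.01/8.42)*100 = 4.8694 %


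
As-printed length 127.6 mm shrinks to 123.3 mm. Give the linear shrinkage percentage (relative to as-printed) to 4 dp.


Shrinkage = ((127.6-123.3)/127.6)*100 = 3.3699 %


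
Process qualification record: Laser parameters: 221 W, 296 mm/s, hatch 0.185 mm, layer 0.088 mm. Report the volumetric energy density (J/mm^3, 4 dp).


E = 221 / (296*0.185*0.088) = 45.8613 J/mm^3


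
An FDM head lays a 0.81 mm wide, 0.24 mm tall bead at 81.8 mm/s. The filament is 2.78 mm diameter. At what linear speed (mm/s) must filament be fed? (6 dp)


Q = 0.81 * 0.24 * 81.8 = 15.90192 mm^3/s
A_fil = pi*(2.78/2)^2 = 6.06987117 mm^2
v_feed = 15.90192 / 6.06987117 = 2.619812 mm/s


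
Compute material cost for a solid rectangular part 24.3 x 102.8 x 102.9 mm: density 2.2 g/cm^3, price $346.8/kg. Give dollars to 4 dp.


V = 24.3 * 102.8 * 102.9 = 257048.316 mm^3 = 257.048316 cm^3
Mass = 257.048316 * 2.2 / 1000 = 0.5655063 kg
Cost = 0.5655063 * 346.8 = 196.1176 $


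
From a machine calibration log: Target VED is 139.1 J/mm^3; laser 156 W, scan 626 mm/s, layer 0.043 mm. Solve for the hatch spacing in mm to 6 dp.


h = 156 / (139.1*626*0.043) = 0.041663 mm


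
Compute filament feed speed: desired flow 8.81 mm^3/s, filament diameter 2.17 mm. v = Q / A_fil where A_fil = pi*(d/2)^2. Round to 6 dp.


A = pi*(2.17/2)^2 = 3.698361
v = 8.81 / 3.698361 = 2.382136 mm/s


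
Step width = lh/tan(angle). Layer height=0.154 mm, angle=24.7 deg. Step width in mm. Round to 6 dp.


step = 0.154 / tan(24.7) = 0.33482 mm


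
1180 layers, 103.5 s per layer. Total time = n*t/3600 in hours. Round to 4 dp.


t = 1180 * 103.5 / 3600 = 33.925 hrs


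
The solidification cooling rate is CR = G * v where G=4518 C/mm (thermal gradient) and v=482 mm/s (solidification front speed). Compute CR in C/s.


CR = 4518 * 482 = 2177676 C/s


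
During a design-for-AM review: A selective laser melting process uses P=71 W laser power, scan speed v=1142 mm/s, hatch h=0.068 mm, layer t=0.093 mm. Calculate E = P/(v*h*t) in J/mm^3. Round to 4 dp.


E = 71 / (1142*0.068*0.093) = 9.8311 J/mm^3


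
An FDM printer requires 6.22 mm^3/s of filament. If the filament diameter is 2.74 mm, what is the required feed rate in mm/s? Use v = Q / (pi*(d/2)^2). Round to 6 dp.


A = pi*(2.74/2)^2 = 5.896455
v = 6.22 / 5.896455 = 1.054871 mm/s


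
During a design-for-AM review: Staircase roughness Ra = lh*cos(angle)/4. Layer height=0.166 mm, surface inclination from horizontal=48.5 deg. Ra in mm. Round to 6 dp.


Ra = 0.166 * cos(48.5) / 4 = 0.027499 mm


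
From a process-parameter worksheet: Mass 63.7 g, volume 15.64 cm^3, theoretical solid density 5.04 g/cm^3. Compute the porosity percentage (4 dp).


rho_part = 63.7 / 15.64 = 4.07289003 g/cm^3
Porosity = (1 - 4.07289003/5.04)*100 = 19.1887 %


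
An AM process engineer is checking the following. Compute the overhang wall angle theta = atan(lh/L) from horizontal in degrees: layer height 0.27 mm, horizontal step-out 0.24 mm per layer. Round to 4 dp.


angle = atan(0.27/0.24) = 48.3665 degrees


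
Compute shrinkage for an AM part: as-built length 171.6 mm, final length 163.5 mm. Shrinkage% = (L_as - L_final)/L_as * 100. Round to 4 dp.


Shrinkage = ((171.6-163.5)/171.6)*100 = 4.7203 %


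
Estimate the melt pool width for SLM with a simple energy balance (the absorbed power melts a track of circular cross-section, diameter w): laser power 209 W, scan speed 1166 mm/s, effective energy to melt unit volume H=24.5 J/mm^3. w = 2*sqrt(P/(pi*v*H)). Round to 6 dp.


w = 2*sqrt(209/(pi*1166*24.5)) = 0.096515 mm


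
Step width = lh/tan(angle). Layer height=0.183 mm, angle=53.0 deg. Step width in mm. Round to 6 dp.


step = 0.183 / tan(53.0) = 0.1379 mm


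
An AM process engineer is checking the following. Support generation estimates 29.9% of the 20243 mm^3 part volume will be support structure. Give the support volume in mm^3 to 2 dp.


V_support = 20243 * 0.299 = 6052.66 mm^3


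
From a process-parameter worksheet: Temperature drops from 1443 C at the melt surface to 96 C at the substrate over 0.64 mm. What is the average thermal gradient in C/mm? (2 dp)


G = (1443-96)/0.64 = 2104.69 C/mm


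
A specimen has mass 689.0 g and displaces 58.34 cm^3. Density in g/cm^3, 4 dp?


rho = 689.0 / 58.34 = 11.8101 g/cm^3


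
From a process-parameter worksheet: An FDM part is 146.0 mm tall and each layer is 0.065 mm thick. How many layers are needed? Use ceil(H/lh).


Layers = ceil(146.0/0.065) = 2247


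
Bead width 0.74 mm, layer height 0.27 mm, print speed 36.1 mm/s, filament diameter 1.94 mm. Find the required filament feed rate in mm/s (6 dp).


Q = 0.74 * 0.27 * 36.1 = 7.21278 mm^3/s
A_fil = pi*(1.94/2)^2 = 2.95592453 mm^2
v_feed = 7.21278 / 2.95592453 = 2.44011 mm/s


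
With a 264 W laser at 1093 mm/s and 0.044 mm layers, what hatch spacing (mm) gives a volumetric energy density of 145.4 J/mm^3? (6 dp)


h = 264 / (145.4*1093*0.044) = 0.037754 mm


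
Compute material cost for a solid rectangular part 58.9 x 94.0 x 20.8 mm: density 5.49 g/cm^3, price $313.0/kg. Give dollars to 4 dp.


V = 58.9 * 94.0 * 20.8 = 115161.28 mm^3 = 115.16128 cm^3
Mass = 115.16128 * 5.49 / 1000 = 0.63223543 kg
Cost = 0.63223543 * 313.0 = 197.8897 $


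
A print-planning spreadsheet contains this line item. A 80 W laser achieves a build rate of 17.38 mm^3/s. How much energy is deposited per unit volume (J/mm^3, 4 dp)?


SE = 80 / 17.38 = 4.603 J/mm^3
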